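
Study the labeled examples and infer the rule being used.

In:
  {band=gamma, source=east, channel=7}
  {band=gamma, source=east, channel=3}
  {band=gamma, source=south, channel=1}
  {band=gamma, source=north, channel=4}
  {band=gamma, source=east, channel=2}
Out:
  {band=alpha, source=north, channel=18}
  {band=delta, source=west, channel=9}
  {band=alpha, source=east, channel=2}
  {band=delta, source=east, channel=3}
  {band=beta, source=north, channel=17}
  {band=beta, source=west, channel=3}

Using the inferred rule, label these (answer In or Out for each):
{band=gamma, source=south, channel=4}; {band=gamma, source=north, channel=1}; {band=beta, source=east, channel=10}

In, In, Out

Comparing the two groups points to one rule — band is gamma.
{band=gamma, source=south, channel=4}: band is gamma — matches, so In.
{band=gamma, source=north, channel=1}: band is gamma — matches, so In.
{band=beta, source=east, channel=10}: band is beta — fails this test, so Out.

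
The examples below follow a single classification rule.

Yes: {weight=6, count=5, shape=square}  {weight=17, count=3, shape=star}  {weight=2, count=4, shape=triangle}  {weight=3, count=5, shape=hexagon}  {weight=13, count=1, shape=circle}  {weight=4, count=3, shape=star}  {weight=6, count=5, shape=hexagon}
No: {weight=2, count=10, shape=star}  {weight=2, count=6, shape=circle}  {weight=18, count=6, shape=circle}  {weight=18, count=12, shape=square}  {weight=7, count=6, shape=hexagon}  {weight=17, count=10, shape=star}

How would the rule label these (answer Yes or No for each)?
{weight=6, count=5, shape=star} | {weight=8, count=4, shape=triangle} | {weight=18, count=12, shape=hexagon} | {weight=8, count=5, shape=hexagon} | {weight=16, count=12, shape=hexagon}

The simplest hypothesis consistent with all the labels is: count ≤ 5.
{weight=6, count=5, shape=star} → count = 5 → Yes. {weight=8, count=4, shape=triangle} → count = 4 → Yes. {weight=18, count=12, shape=hexagon} → count = 12 → No. {weight=8, count=5, shape=hexagon} → count = 5 → Yes. {weight=16, count=12, shape=hexagon} → count = 12 → No.

Yes, Yes, No, Yes, No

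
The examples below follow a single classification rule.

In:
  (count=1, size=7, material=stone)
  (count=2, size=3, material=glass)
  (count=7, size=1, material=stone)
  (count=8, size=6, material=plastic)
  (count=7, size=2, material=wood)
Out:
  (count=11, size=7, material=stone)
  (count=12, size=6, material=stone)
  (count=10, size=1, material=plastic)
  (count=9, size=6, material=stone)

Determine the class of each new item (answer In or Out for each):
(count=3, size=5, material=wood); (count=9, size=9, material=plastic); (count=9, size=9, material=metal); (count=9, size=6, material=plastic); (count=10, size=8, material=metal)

In, Out, Out, Out, Out

A rule that fits every label: count ≤ 8 — true of each 'In' example, false of each 'Out' one.
In: (count=3, size=5, material=wood), since count = 3. Out: (count=9, size=9, material=plastic), since count = 9. Out: (count=9, size=9, material=metal), since count = 9. Out: (count=9, size=6, material=plastic), since count = 9. Out: (count=10, size=8, material=metal), since count = 10.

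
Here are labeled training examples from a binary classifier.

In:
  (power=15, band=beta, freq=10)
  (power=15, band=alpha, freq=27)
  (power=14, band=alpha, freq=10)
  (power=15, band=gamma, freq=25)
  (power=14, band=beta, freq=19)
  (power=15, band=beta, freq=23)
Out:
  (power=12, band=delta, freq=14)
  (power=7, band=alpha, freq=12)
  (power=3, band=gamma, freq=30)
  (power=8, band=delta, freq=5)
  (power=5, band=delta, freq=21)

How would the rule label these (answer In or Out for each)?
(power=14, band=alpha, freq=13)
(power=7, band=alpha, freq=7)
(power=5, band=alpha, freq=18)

Rule: power ≥ 14. This holds for each 'In' example and fails for each 'Out' one.
(power=14, band=alpha, freq=13) → power = 14 → In. (power=7, band=alpha, freq=7) → power = 7 → Out. (power=5, band=alpha, freq=18) → power = 5 → Out.

In, Out, Out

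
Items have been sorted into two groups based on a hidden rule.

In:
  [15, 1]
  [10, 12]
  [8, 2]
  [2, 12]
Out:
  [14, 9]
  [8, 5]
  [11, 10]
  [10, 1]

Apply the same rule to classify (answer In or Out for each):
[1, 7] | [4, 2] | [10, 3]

In, In, Out

'In' ⟺ sum is even.
[1, 7] — 1+7 = 8, hence In.
[4, 2] — 4+2 = 6, hence In.
[10, 3] — 10+3 = 13, hence Out.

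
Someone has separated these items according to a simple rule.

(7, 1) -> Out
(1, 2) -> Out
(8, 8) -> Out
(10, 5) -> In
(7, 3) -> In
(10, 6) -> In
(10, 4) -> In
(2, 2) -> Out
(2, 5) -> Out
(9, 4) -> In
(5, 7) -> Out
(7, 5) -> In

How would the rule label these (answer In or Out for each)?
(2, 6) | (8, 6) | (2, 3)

Out, In, Out

The pattern is that an item is 'In' exactly when: first > second AND sum ≥ 10.
(2, 6): 2 < 6, 2+6 = 8 — does not pass, so Out. (8, 6): 8 > 6, 8+6 = 14 — passes, so In. (2, 3): 2 < 3, 2+3 = 5 — does not pass, so Out.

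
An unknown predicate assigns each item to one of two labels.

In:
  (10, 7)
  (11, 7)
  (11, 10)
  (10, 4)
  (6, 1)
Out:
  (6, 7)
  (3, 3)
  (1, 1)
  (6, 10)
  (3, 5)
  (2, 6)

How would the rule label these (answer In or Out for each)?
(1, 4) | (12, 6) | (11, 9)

Rule: first > second. This holds for each 'In' example and fails for each 'Out' one.
(1, 4): Out (1 < 4).
(12, 6): In (12 > 6).
(11, 9): In (11 > 9).

Out, In, In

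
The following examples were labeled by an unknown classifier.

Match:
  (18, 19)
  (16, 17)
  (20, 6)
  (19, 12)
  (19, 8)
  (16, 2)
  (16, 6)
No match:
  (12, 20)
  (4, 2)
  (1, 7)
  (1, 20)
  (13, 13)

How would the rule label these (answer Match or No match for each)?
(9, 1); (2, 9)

No match, No match

'Match' ⟺ first ≥ 16.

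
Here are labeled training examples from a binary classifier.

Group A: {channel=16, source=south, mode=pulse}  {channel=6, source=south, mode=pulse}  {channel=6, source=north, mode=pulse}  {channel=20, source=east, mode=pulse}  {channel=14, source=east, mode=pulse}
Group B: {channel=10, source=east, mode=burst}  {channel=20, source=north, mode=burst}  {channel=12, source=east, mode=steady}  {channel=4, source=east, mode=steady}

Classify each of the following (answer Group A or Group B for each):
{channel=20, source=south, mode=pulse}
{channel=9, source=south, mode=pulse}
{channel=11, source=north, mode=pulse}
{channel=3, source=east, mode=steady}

Group A, Group A, Group A, Group B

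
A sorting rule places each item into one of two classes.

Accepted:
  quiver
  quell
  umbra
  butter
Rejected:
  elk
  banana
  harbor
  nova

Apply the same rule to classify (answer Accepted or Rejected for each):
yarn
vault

The rule appears to be: contains 'u'.

Rejected, Accepted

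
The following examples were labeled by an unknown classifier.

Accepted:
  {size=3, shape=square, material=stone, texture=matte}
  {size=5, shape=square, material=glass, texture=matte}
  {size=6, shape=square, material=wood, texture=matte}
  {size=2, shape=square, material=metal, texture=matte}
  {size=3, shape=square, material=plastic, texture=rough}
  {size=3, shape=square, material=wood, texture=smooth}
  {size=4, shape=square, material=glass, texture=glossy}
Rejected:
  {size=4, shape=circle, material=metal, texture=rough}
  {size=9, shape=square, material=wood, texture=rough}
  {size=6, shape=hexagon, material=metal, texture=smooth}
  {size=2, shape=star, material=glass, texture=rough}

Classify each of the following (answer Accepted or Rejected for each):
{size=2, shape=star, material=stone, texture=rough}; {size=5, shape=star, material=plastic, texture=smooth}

The rule appears to be: shape is square AND size ≤ 6.
{size=2, shape=star, material=stone, texture=rough} — shape is star, size = 2, hence Rejected. {size=5, shape=star, material=plastic, texture=smooth} — shape is star, size = 5, hence Rejected.

Rejected, Rejected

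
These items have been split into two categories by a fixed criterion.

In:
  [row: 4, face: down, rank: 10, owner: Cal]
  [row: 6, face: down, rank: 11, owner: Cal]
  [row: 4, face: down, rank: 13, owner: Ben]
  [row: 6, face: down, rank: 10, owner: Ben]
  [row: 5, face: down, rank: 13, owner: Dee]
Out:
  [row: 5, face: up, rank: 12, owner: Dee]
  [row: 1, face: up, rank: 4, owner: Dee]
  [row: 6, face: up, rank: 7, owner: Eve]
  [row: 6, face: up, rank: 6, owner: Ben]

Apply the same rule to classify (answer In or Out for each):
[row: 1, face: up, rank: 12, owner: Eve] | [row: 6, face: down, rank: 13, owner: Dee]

Out, In

The distinguishing property — face is down — holds for all the 'In' cases and none of the 'Out' cases.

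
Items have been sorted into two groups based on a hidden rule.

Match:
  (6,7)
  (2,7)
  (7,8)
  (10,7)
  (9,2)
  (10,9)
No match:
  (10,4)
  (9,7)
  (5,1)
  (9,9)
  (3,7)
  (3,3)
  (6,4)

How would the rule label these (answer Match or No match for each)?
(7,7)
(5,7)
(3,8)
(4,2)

The rule appears to be: sum is odd.
(7,7) → 7+7 = 14 → No match. (5,7) → 5+7 = 12 → No match. (3,8) → 3+8 = 11 → Match. (4,2) → 4+2 = 6 → No match.

No match, No match, Match, No match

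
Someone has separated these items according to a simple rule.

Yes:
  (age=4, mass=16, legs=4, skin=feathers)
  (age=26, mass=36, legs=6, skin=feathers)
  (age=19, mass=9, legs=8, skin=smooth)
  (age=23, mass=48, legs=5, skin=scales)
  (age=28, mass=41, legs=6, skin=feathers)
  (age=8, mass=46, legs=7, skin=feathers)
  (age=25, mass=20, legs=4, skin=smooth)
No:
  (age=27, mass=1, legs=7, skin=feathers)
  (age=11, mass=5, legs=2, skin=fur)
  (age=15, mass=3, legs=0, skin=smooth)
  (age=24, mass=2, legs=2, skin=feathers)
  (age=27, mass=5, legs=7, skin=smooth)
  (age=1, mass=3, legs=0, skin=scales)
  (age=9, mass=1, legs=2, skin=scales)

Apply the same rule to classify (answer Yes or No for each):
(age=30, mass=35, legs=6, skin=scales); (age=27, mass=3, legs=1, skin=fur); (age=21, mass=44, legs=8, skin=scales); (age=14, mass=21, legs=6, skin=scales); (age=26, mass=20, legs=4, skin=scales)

The common property of the 'Yes' items is: mass ≥ 9. No 'No' item has it.
(age=30, mass=35, legs=6, skin=scales): mass = 35 — fits, so Yes. (age=27, mass=3, legs=1, skin=fur): mass = 3 — does not satisfy this, so No. (age=21, mass=44, legs=8, skin=scales): mass = 44 — fits, so Yes. (age=14, mass=21, legs=6, skin=scales): mass = 21 — fits, so Yes. (age=26, mass=20, legs=4, skin=scales): mass = 20 — fits, so Yes.

Yes, No, Yes, Yes, Yes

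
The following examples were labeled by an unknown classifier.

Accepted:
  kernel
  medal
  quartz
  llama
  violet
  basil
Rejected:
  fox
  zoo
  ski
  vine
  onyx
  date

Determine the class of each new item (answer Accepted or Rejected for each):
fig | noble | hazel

Rejected, Accepted, Accepted

The classifier is using: length ≥ 5.
fig → length 3 → Rejected.
noble → length 5 → Accepted.
hazel → length 5 → Accepted.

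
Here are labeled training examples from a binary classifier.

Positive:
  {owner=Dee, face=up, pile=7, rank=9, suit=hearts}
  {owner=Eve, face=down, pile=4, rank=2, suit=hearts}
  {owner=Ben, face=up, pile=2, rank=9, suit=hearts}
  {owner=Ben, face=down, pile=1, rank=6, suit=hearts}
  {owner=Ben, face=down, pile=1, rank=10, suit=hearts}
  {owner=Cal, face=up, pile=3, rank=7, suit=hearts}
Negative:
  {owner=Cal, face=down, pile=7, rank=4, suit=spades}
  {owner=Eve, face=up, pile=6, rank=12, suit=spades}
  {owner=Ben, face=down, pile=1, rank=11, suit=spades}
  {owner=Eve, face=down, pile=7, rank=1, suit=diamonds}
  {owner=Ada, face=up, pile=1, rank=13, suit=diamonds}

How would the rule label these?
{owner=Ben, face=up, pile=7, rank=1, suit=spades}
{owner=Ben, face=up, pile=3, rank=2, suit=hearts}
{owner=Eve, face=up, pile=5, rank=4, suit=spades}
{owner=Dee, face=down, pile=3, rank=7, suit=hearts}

Negative, Positive, Negative, Positive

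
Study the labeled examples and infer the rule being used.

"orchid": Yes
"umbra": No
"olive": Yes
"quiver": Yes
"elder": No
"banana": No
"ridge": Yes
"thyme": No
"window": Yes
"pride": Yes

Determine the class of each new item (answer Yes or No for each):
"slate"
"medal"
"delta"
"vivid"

No, No, No, Yes

The common property of the 'Yes' items is: contains 'i'. No 'No' item has it.
"slate": no 'i', does not pass → No.
"medal": no 'i', does not pass → No.
"delta": no 'i', does not pass → No.
"vivid": has 'i', meets the rule → Yes.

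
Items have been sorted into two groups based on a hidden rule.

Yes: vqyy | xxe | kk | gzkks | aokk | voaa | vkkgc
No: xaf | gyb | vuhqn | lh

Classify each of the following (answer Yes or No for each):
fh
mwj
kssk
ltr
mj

Rule: has a double letter. This holds for each 'Yes' example and fails for each 'No' one.
fh: No (no doubled letter).
mwj: No (no doubled letter).
kssk: Yes ('ss' doubled).
ltr: No (no doubled letter).
mj: No (no doubled letter).

No, No, Yes, No, No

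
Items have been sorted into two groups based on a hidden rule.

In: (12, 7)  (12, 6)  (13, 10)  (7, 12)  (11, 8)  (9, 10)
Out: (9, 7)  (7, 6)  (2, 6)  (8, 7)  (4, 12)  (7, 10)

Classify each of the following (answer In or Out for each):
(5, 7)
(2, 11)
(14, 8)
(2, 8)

Out, Out, In, Out

The rule appears to be: sum ≥ 18.
Out: (5, 7), since 5+7 = 12.
Out: (2, 11), since 2+11 = 13.
In: (14, 8), since 14+8 = 22.
Out: (2, 8), since 2+8 = 10.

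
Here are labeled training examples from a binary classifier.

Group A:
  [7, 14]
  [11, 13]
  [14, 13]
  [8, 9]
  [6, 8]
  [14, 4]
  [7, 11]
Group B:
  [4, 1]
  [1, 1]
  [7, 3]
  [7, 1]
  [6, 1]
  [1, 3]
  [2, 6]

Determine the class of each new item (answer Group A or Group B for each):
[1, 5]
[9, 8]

'Group A' ⟺ sum ≥ 14.
[1, 5]: 1+5 = 6 — lacks this property, so Group B.
[9, 8]: 9+8 = 17 — matches, so Group A.

Group B, Group A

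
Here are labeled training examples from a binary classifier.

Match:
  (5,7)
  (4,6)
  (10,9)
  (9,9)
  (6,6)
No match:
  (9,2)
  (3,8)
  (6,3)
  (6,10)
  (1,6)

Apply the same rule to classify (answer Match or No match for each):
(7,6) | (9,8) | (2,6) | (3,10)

Match, Match, No match, No match

All 'Match' examples share one property — |first − second| ≤ 2 — and every 'No match' example lacks it.
(7,6): |7−6| = 1, qualifies → Match. (9,8): |9−8| = 1, qualifies → Match. (2,6): |2−6| = 4, fails this test → No match. (3,10): |3−10| = 7, fails this test → No match.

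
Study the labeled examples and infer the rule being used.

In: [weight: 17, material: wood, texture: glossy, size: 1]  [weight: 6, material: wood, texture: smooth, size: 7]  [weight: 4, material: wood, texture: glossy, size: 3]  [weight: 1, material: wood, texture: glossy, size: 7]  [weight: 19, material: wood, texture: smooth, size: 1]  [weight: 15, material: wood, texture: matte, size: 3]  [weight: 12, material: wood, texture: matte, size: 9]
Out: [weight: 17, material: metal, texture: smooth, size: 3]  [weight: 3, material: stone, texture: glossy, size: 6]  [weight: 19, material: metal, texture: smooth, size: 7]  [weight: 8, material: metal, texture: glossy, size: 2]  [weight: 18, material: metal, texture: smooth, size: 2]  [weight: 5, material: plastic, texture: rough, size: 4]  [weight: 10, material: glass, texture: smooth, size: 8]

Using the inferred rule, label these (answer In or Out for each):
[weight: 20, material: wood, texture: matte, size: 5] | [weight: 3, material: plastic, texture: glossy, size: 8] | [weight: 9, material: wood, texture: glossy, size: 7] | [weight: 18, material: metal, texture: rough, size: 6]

The rule appears to be: material is wood.
In: [weight: 20, material: wood, texture: matte, size: 5], since material is wood. Out: [weight: 3, material: plastic, texture: glossy, size: 8], since material is plastic. In: [weight: 9, material: wood, texture: glossy, size: 7], since material is wood. Out: [weight: 18, material: metal, texture: rough, size: 6], since material is metal.

In, Out, In, Out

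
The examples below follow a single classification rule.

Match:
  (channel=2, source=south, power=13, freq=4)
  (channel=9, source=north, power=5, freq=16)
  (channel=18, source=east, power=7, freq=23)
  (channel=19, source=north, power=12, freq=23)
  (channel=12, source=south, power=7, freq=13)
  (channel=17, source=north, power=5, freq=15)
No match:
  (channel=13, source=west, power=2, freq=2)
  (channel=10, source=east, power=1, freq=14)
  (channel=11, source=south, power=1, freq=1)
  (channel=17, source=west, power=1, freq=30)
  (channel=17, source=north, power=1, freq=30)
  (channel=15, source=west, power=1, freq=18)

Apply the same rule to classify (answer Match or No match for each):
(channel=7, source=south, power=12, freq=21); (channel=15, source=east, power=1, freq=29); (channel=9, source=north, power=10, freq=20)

A rule that fits every label: power ≥ 5 — true of each 'Match' example, false of each 'No match' one.
(channel=7, source=south, power=12, freq=21) → power = 12 → Match.
(channel=15, source=east, power=1, freq=29) → power = 1 → No match.
(channel=9, source=north, power=10, freq=20) → power = 10 → Match.

Match, No match, Match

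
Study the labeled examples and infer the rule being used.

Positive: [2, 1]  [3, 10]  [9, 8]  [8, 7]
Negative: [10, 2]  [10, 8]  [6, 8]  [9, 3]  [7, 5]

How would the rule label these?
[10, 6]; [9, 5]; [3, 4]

A rule that fits every label: sum is odd — true of each 'Positive' example, false of each 'Negative' one.
Negative: [10, 6], since 10+6 = 16. Negative: [9, 5], since 9+5 = 14. Positive: [3, 4], since 3+4 = 7.

Negative, Negative, Positive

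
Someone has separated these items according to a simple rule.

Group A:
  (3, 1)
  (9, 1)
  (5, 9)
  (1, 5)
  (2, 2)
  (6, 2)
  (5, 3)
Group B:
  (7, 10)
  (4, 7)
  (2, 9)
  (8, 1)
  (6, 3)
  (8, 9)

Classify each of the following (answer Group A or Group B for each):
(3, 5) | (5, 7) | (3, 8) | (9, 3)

The simplest hypothesis consistent with all the labels is: sum is even.

Group A, Group A, Group B, Group A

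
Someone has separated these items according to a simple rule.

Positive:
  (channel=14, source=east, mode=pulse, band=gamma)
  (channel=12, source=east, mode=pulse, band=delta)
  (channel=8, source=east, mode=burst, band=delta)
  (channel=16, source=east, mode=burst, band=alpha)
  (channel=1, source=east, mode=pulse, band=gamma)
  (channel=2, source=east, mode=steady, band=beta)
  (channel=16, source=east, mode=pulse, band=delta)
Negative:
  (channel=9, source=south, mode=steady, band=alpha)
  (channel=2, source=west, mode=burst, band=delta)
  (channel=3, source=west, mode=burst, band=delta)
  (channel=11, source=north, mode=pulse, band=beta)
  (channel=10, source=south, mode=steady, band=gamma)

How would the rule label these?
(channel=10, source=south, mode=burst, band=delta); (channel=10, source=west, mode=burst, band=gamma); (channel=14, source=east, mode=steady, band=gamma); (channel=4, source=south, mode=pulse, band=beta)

Negative, Negative, Positive, Negative

The pattern is that an item is 'Positive' exactly when: source is east.
(channel=10, source=south, mode=burst, band=delta) — source is south, hence Negative. (channel=10, source=west, mode=burst, band=gamma) — source is west, hence Negative. (channel=14, source=east, mode=steady, band=gamma) — source is east, hence Positive. (channel=4, source=south, mode=pulse, band=beta) — source is south, hence Negative.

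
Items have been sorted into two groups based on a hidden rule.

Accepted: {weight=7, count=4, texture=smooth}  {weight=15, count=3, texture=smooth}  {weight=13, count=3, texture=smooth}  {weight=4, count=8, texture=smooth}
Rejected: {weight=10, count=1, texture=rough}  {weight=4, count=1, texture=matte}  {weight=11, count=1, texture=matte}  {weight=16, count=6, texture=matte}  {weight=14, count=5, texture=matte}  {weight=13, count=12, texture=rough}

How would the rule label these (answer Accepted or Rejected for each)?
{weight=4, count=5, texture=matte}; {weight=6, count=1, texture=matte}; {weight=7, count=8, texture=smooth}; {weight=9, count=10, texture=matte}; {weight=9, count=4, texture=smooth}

Rejected, Rejected, Accepted, Rejected, Accepted

Comparing the two groups points to one rule — texture is smooth.
{weight=4, count=5, texture=matte}: Rejected (texture is matte).
{weight=6, count=1, texture=matte}: Rejected (texture is matte).
{weight=7, count=8, texture=smooth}: Accepted (texture is smooth).
{weight=9, count=10, texture=matte}: Rejected (texture is matte).
{weight=9, count=4, texture=smooth}: Accepted (texture is smooth).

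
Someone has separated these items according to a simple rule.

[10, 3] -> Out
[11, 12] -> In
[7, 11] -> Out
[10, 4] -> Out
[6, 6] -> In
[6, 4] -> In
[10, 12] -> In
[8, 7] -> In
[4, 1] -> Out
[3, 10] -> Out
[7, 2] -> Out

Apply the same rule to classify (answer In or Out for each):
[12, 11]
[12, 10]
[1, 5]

The simplest hypothesis consistent with all the labels is: |first − second| ≤ 2.
[12, 11] — |12−11| = 1, hence In. [12, 10] — |12−10| = 2, hence In. [1, 5] — |1−5| = 4, hence Out.

In, In, Out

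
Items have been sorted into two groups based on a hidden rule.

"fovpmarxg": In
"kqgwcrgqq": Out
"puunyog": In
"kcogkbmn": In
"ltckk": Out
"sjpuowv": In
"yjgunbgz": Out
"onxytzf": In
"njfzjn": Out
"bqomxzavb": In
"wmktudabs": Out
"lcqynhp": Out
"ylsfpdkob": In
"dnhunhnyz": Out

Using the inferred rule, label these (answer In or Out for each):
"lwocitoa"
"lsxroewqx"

Rule: contains 'o'. This holds for each 'In' example and fails for each 'Out' one.
"lwocitoa" → has 'o' → In. "lsxroewqx" → has 'o' → In.

In, In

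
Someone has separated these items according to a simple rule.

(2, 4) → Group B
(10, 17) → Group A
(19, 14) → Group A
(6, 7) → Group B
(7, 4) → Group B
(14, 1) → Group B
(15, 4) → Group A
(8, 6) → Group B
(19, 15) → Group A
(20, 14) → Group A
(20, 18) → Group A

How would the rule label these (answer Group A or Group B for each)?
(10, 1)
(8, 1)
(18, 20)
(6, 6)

Group B, Group B, Group A, Group B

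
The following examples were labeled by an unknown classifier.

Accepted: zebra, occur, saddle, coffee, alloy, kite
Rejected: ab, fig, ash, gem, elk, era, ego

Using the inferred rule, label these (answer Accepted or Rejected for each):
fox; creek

One predicate separates the groups cleanly: length ≥ 4.
fox: length 3, does not fit → Rejected. creek: length 5, fits → Accepted.

Rejected, Accepted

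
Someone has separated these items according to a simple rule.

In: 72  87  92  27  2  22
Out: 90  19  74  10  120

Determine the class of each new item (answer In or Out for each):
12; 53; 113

In, Out, Out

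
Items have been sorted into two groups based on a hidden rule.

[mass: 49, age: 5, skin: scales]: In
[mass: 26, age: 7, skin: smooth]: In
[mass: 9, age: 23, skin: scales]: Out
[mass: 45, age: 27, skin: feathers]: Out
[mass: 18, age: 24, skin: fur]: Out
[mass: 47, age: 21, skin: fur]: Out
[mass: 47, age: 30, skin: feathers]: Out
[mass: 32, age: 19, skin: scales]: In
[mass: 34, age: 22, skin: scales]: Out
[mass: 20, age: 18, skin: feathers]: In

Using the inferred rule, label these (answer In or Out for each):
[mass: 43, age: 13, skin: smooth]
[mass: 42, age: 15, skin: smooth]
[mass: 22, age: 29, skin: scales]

The distinguishing property — age ≤ 19 — holds for all the 'In' cases and none of the 'Out' cases.

In, In, Out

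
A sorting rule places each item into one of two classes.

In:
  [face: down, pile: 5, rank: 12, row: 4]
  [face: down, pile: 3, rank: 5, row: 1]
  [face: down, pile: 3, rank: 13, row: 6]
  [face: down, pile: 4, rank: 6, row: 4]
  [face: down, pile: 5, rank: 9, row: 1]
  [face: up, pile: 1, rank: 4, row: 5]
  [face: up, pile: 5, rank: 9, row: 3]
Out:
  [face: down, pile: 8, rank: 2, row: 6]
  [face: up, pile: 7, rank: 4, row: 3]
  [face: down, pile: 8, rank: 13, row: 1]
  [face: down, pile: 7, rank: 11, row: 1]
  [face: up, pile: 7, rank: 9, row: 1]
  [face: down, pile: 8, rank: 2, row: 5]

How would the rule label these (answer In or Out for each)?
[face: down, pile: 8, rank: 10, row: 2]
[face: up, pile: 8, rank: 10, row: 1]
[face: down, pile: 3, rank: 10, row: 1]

Out, Out, In

The simplest hypothesis consistent with all the labels is: pile ≤ 5.
[face: down, pile: 8, rank: 10, row: 2]: pile = 8, does not pass → Out. [face: up, pile: 8, rank: 10, row: 1]: pile = 8, does not pass → Out. [face: down, pile: 3, rank: 10, row: 1]: pile = 3, matches → In.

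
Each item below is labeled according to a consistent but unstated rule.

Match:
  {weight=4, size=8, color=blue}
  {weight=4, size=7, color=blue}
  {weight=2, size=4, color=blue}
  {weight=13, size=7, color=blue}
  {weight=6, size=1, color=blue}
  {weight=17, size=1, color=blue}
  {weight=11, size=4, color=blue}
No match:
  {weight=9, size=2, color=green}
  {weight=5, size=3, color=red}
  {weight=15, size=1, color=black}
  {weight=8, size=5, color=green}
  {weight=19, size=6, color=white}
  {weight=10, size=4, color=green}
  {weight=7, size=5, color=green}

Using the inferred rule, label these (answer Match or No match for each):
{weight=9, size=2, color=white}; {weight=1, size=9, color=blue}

No match, Match

All 'Match' examples share one property — color is blue — and every 'No match' example lacks it.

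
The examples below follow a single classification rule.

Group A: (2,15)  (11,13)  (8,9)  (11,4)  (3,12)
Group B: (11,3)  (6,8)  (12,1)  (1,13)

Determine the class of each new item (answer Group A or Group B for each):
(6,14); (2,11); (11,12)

Group A, Group B, Group A

'Group A' ⟺ sum ≥ 15.
(6,14) — 6+14 = 20, hence Group A. (2,11) — 2+11 = 13, hence Group B. (11,12) — 11+12 = 23, hence Group A.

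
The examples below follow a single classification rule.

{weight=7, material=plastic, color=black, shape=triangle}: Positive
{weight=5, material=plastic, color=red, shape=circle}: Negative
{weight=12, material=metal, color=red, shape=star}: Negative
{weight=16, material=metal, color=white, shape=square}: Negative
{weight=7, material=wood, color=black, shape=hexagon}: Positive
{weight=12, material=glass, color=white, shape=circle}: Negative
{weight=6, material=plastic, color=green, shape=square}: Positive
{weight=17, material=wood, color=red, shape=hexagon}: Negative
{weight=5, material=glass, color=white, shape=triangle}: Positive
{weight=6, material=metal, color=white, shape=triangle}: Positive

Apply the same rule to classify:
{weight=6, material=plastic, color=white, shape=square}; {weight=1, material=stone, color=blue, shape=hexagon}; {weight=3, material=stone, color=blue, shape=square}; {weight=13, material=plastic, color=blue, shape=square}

The common property of the 'Positive' items is: color is not red AND weight ≤ 7. No 'Negative' item has it.
{weight=6, material=plastic, color=white, shape=square} → color is white, weight = 6 → Positive.
{weight=1, material=stone, color=blue, shape=hexagon} → color is blue, weight = 1 → Positive.
{weight=3, material=stone, color=blue, shape=square} → color is blue, weight = 3 → Positive.
{weight=13, material=plastic, color=blue, shape=square} → color is blue, weight = 13 → Negative.

Positive, Positive, Positive, Negative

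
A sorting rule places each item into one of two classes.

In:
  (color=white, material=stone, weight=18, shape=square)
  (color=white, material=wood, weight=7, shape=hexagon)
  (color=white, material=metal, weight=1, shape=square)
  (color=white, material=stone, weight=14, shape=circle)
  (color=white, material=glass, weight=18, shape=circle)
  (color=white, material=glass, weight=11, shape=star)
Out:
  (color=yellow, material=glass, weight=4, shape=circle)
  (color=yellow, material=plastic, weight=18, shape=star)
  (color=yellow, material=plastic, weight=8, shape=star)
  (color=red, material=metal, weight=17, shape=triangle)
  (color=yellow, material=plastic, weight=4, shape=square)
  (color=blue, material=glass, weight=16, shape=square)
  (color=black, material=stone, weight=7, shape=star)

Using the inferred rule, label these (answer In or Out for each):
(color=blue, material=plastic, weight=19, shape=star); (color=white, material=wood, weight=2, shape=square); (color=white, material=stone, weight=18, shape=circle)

Out, In, In

The simplest hypothesis consistent with all the labels is: color is white.
Out: (color=blue, material=plastic, weight=19, shape=star), since color is blue. In: (color=white, material=wood, weight=2, shape=square), since color is white. In: (color=white, material=stone, weight=18, shape=circle), since color is white.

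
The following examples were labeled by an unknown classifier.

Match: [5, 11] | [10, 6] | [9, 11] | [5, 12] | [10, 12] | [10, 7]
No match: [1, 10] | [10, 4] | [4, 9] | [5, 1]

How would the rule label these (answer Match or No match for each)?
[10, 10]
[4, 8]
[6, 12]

Match, No match, Match

Rule: sum ≥ 16. This holds for each 'Match' example and fails for each 'No match' one.
[10, 10] → 10+10 = 20 → Match.
[4, 8] → 4+8 = 12 → No match.
[6, 12] → 6+12 = 18 → Match.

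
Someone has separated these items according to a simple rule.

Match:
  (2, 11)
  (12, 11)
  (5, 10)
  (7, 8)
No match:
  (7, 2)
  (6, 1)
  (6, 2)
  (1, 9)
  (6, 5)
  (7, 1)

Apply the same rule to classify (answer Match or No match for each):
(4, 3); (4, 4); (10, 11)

No match, No match, Match

One predicate separates the groups cleanly: sum ≥ 13.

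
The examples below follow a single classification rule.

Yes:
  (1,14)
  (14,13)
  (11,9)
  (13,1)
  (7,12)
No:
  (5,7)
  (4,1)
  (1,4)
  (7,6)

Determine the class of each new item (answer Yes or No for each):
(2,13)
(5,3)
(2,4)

Yes, No, No

The pattern is that an item is 'Yes' exactly when: sum ≥ 14.
(2,13): 2+13 = 15, fits → Yes. (5,3): 5+3 = 8, does not satisfy this → No. (2,4): 2+4 = 6, does not satisfy this → No.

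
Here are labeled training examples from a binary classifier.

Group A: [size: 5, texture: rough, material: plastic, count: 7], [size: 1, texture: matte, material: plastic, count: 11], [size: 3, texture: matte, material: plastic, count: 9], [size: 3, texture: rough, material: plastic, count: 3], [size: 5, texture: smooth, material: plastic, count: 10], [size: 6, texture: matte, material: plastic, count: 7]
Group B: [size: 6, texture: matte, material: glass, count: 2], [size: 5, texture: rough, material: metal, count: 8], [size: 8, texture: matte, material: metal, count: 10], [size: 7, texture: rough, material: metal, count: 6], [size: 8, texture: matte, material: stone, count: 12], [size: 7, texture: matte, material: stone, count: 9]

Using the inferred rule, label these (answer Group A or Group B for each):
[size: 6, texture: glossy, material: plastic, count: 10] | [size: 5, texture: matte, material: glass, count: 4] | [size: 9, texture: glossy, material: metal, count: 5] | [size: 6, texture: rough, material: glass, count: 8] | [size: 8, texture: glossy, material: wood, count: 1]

Comparing the two groups points to one rule — material is plastic.

Group A, Group B, Group B, Group B, Group B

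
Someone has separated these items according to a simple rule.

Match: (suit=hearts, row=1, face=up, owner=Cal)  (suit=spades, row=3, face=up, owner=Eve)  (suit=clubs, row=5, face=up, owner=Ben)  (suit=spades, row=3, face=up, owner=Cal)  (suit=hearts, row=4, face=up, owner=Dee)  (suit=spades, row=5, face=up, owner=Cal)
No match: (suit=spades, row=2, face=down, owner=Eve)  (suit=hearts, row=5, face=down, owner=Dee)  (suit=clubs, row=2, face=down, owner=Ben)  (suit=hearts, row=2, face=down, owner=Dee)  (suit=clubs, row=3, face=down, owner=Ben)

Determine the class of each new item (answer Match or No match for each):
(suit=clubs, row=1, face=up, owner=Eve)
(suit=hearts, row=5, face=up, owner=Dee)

A rule that fits every label: face is up — true of each 'Match' example, false of each 'No match' one.

Match, Match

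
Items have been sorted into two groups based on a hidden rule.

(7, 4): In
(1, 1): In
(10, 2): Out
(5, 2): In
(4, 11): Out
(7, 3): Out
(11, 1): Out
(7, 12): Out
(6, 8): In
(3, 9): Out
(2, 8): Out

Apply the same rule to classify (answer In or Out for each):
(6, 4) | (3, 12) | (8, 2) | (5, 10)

The distinguishing property — |first − second| ≤ 3 — holds for all the 'In' cases and none of the 'Out' cases.
(6, 4) — |6−4| = 2, hence In.
(3, 12) — |3−12| = 9, hence Out.
(8, 2) — |8−2| = 6, hence Out.
(5, 10) — |5−10| = 5, hence Out.

In, Out, Out, Out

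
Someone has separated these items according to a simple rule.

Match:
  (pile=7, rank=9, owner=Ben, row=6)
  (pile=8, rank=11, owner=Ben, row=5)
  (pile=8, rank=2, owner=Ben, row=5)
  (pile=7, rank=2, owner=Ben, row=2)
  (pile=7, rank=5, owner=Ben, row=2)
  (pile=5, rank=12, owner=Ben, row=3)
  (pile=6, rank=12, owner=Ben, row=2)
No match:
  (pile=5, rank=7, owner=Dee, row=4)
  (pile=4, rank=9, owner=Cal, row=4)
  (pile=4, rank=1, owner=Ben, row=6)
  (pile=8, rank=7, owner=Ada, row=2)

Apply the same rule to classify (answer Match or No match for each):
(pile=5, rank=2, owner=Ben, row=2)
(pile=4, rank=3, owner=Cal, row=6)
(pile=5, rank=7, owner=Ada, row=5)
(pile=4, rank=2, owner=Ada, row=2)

The simplest hypothesis consistent with all the labels is: owner is Ben AND pile ≥ 5.
Match: (pile=5, rank=2, owner=Ben, row=2), since owner is Ben, pile = 5. No match: (pile=4, rank=3, owner=Cal, row=6), since owner is Cal, pile = 4. No match: (pile=5, rank=7, owner=Ada, row=5), since owner is Ada, pile = 5. No match: (pile=4, rank=2, owner=Ada, row=2), since owner is Ada, pile = 4.

Match, No match, No match, No match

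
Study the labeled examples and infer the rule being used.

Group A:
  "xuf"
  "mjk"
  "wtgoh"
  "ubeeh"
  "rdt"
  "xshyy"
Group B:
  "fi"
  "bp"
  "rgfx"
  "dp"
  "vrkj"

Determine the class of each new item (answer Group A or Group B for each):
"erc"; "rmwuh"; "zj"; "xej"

Group A, Group A, Group B, Group A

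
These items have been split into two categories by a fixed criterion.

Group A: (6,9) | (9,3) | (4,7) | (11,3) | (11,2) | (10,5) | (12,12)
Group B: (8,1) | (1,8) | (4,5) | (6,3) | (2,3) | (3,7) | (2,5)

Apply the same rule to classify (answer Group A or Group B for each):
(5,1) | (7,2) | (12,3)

All 'Group A' examples share one property — sum ≥ 11 — and every 'Group B' example lacks it.
Group B: (5,1), since 5+1 = 6.
Group B: (7,2), since 7+2 = 9.
Group A: (12,3), since 12+3 = 15.

Group B, Group B, Group A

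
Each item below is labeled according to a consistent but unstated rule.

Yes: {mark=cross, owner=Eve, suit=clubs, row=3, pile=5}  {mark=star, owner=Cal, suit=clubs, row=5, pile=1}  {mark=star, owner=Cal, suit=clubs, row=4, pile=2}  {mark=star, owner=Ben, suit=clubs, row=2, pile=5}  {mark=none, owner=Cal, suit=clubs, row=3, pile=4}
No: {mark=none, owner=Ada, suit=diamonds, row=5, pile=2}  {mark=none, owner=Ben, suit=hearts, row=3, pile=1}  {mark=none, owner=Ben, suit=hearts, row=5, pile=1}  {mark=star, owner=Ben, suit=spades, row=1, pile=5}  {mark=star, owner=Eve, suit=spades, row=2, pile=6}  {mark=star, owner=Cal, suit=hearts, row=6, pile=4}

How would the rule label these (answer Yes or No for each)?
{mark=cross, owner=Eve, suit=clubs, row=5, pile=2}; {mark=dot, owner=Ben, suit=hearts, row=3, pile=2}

Checking candidate rules against both groups, what survives is: suit is clubs.
{mark=cross, owner=Eve, suit=clubs, row=5, pile=2} → suit is clubs → Yes.
{mark=dot, owner=Ben, suit=hearts, row=3, pile=2} → suit is hearts → No.

Yes, No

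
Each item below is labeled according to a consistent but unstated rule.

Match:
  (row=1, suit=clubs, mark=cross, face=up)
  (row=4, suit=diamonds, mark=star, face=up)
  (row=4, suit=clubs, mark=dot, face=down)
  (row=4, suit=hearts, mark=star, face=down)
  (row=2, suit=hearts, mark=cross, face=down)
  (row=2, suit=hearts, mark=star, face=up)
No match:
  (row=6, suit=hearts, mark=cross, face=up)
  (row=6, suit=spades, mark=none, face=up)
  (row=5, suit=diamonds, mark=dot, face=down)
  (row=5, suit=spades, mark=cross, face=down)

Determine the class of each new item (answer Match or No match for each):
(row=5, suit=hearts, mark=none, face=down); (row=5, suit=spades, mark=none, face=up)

No match, No match

The simplest hypothesis consistent with all the labels is: row ≤ 4.
(row=5, suit=hearts, mark=none, face=down) → row = 5 → No match. (row=5, suit=spades, mark=none, face=up) → row = 5 → No match.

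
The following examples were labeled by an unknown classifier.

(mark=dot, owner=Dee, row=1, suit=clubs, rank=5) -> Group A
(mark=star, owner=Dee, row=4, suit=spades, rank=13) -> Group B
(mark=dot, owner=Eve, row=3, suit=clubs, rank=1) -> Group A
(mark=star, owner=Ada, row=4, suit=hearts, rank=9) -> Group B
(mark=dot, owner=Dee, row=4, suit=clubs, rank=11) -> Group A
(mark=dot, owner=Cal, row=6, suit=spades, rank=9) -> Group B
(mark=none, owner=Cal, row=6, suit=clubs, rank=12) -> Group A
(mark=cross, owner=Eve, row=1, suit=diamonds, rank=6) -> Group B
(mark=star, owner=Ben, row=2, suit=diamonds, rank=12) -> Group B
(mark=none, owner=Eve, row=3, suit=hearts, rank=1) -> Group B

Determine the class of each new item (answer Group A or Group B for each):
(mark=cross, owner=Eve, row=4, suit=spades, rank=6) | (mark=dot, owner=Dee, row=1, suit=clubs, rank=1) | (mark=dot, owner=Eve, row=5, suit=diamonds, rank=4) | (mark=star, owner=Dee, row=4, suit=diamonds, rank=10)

Group B, Group A, Group B, Group B

The pattern is that an item is 'Group A' exactly when: suit is clubs.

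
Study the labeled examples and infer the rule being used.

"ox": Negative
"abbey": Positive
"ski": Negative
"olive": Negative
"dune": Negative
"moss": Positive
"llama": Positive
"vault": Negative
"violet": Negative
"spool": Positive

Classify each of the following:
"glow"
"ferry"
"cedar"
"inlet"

Every 'Positive' example satisfies: has a double letter. None of the 'Negative' examples do.

Negative, Positive, Negative, Negative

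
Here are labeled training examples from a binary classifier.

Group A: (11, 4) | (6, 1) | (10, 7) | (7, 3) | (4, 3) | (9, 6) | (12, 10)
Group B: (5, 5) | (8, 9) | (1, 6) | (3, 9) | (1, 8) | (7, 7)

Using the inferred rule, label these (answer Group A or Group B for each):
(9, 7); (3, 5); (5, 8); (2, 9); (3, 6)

Group A, Group B, Group B, Group B, Group B

One predicate separates the groups cleanly: first > second.
(9, 7): Group A (9 > 7).
(3, 5): Group B (3 < 5).
(5, 8): Group B (5 < 8).
(2, 9): Group B (2 < 9).
(3, 6): Group B (3 < 6).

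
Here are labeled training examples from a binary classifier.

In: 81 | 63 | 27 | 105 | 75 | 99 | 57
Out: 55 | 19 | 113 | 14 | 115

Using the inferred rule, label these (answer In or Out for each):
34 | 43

Out, Out

A rule that fits every label: multiple of 3 — true of each 'In' example, false of each 'Out' one.
34: Out (34 = 3·11 + 1). 43: Out (43 = 3·14 + 1).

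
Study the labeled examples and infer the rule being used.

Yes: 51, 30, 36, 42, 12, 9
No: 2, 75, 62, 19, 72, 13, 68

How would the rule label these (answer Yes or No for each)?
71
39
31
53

Every 'Yes' example satisfies: multiple of 3 AND at most 51. None of the 'No' examples do.
71 — 71 = 3·23 + 2, 71 > 51, hence No. 39 — 39 = 3·13, 39 ≤ 51, hence Yes. 31 — 31 = 3·10 + 1, 31 ≤ 51, hence No. 53 — 53 = 3·17 + 2, 53 > 51, hence No.

No, Yes, No, No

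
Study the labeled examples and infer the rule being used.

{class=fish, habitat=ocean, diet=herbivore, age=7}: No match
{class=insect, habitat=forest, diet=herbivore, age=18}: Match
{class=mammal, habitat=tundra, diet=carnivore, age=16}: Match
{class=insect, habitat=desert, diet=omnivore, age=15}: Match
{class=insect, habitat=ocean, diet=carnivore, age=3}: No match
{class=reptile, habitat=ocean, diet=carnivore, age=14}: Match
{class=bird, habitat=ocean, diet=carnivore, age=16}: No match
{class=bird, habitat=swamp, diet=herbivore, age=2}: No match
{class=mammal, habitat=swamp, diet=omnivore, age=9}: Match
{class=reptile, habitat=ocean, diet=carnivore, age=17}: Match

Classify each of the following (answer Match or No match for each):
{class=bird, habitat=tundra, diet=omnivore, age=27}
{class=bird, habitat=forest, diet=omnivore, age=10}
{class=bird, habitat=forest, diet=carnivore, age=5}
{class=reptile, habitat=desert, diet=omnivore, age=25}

One predicate separates the groups cleanly: class is not bird AND age ≥ 9.

No match, No match, No match, Match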